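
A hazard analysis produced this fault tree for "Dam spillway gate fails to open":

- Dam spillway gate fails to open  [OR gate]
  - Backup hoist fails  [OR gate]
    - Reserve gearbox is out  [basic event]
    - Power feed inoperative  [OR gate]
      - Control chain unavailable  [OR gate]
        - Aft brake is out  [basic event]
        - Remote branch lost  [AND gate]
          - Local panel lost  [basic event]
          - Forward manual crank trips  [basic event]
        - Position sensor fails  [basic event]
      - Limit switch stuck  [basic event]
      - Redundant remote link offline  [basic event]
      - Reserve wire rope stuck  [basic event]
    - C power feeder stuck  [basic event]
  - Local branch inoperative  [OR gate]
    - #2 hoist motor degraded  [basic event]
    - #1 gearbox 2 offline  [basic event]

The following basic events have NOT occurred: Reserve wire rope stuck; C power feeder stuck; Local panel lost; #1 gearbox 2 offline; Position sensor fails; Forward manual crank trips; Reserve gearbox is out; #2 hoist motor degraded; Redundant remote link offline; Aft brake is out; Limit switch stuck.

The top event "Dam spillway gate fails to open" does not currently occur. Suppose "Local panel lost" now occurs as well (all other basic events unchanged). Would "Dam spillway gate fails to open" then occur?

No

Counterfactual: set "Local panel lost" to occurred.
Remote branch lost [AND]: Local panel lost=occurs, Forward manual crank trips=not → not all inputs occur → does not occur.
Control chain unavailable [OR]: Aft brake is out=not, Remote branch lost=not, Position sensor fails=not → no input occurs → does not occur.
Power feed inoperative [OR]: Control chain unavailable=not, Limit switch stuck=not, Redundant remote link offline=not, Reserve wire rope stuck=not → no input occurs → does not occur.
Backup hoist fails [OR]: Reserve gearbox is out=not, Power feed inoperative=not, C power feeder stuck=not → no input occurs → does not occur.
Local branch inoperative [OR]: #2 hoist motor degraded=not, #1 gearbox 2 offline=not → no input occurs → does not occur.
Dam spillway gate fails to open [OR]: Backup hoist fails=not, Local branch inoperative=not → no input occurs → does not occur.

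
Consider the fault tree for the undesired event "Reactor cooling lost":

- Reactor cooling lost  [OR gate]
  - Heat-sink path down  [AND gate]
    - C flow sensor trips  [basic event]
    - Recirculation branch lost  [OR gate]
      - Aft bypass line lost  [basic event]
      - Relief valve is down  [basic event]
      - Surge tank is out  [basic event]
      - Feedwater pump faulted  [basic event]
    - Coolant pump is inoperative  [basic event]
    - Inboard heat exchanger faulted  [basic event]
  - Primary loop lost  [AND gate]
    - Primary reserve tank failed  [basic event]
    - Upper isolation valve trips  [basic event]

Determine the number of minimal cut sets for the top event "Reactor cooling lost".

5

Recirculation branch lost [OR]: union of children's cut sets → 4 cut set(s).
Heat-sink path down [AND]: one cut set from each child combined → 1 × 4 × 1 × 1 = 4 cut set(s).
Primary loop lost [AND]: one cut set from each child combined → 1 × 1 = 1 cut set(s).
Reactor cooling lost [OR]: union of children's cut sets → 5 cut set(s).
Minimal cut sets: {Aft bypass line lost, C flow sensor trips, Coolant pump is inoperative, Inboard heat exchanger faulted}; {C flow sensor trips, Coolant pump is inoperative, Inboard heat exchanger faulted, Relief valve is down}; {C flow sensor trips, Coolant pump is inoperative, Inboard heat exchanger faulted, Surge tank is out}; {C flow sensor trips, Coolant pump is inoperative, Feedwater pump faulted, Inboard heat exchanger faulted}; {Primary reserve tank failed, Upper isolation valve trips}.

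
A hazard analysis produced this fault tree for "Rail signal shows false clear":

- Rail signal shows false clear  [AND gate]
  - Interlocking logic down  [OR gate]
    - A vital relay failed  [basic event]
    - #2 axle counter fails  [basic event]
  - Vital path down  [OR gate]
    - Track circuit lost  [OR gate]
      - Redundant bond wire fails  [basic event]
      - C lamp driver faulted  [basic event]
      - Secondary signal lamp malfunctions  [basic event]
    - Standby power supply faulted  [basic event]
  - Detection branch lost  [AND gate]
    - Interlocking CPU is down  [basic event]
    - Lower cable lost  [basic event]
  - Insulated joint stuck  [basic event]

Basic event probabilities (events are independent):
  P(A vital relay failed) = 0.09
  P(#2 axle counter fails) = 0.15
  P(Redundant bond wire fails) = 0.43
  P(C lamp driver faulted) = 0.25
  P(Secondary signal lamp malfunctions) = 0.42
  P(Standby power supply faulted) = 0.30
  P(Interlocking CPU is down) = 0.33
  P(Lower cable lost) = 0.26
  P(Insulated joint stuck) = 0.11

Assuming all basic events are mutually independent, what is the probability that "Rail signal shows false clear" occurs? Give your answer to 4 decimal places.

0.0018

P(Interlocking logic down) [OR] = 1 − (1−0.09) × (1−0.15) = 0.226500
P(Track circuit lost) [OR] = 1 − (1−0.43) × (1−0.25) × (1−0.42) = 0.752050
P(Vital path down) [OR] = 1 − (1−0.752050) × (1−0.30) = 0.826435
P(Detection branch lost) [AND] = 0.33 × 0.26 = 0.085800
P(Rail signal shows false clear) [AND] = 0.226500 × 0.826435 × 0.085800 × 0.11 = 0.001767
Rounded to 4 decimal places: P(Rail signal shows false clear) ≈ 0.0018.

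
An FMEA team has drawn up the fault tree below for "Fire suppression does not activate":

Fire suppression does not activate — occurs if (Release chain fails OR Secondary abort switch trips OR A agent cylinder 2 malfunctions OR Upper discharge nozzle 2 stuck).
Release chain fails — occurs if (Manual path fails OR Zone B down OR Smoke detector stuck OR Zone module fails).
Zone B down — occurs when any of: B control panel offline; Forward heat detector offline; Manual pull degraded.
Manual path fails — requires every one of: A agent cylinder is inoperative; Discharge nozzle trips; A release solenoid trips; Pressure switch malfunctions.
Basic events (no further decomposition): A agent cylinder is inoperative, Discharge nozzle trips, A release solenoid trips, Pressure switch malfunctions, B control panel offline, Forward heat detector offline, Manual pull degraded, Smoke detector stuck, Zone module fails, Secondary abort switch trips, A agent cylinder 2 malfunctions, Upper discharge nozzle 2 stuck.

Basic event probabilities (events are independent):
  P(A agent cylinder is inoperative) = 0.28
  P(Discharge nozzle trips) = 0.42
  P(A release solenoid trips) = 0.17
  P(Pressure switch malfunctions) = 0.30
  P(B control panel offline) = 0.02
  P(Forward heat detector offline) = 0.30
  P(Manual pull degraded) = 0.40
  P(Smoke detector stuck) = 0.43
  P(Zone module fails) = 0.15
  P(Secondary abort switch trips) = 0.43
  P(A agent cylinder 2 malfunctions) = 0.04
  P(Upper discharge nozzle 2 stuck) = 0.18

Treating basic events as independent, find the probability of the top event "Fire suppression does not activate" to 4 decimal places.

P(Manual path fails) [AND] = 0.28 × 0.42 × 0.17 × 0.30 = 0.005998
P(Zone B down) [OR] = 1 − (1−0.02) × (1−0.30) × (1−0.40) = 0.588400
P(Release chain fails) [OR] = 1 − (1−0.005998) × (1−0.588400) × (1−0.43) × (1−0.15) = 0.801776
P(Fire suppression does not activate) [OR] = 1 − (1−0.801776) × (1−0.43) × (1−0.04) × (1−0.18) = 0.911056
Rounded to 4 decimal places: P(Fire suppression does not activate) ≈ 0.9111.

0.9111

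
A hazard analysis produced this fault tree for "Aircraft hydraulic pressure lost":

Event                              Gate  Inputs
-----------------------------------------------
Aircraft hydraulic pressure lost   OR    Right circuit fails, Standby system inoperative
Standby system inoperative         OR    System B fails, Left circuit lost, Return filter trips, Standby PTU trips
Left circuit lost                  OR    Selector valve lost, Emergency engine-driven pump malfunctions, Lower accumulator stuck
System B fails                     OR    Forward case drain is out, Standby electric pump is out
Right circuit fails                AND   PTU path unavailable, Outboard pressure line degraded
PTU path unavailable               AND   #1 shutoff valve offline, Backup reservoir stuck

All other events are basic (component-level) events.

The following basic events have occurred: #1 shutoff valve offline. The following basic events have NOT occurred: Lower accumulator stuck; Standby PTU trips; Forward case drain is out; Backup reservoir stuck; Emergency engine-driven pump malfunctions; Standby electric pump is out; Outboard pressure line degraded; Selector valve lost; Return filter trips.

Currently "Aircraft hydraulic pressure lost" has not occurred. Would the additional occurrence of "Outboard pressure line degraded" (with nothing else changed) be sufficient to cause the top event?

No

Counterfactual: set "Outboard pressure line degraded" to occurred.
PTU path unavailable [AND]: #1 shutoff valve offline=occurs, Backup reservoir stuck=not → not all inputs occur → does not occur.
Right circuit fails [AND]: PTU path unavailable=not, Outboard pressure line degraded=occurs → not all inputs occur → does not occur.
System B fails [OR]: Forward case drain is out=not, Standby electric pump is out=not → no input occurs → does not occur.
Left circuit lost [OR]: Selector valve lost=not, Emergency engine-driven pump malfunctions=not, Lower accumulator stuck=not → no input occurs → does not occur.
Standby system inoperative [OR]: System B fails=not, Left circuit lost=not, Return filter trips=not, Standby PTU trips=not → no input occurs → does not occur.
Aircraft hydraulic pressure lost [OR]: Right circuit fails=not, Standby system inoperative=not → no input occurs → does not occur.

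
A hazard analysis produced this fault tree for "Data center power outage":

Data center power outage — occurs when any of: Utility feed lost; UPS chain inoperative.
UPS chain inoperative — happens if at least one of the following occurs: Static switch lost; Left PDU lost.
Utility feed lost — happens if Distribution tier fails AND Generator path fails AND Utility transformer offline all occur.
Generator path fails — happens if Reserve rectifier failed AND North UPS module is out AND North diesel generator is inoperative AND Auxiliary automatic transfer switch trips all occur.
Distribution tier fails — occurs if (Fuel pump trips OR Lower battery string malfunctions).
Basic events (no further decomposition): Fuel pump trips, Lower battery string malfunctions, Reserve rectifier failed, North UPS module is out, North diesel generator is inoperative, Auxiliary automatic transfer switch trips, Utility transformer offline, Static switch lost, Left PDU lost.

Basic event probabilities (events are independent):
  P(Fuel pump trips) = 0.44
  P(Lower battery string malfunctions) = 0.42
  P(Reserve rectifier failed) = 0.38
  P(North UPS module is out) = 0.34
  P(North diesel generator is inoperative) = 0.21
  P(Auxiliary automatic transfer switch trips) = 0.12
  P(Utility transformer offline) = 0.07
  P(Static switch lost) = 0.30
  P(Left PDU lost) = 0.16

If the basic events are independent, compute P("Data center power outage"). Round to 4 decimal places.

P(Distribution tier fails) [OR] = 1 − (1−0.44) × (1−0.42) = 0.675200
P(Generator path fails) [AND] = 0.38 × 0.34 × 0.21 × 0.12 = 0.003256
P(Utility feed lost) [AND] = 0.675200 × 0.003256 × 0.07 = 0.000154
P(UPS chain inoperative) [OR] = 1 − (1−0.30) × (1−0.16) = 0.412000
P(Data center power outage) [OR] = 1 − (1−0.000154) × (1−0.412000) = 0.412091
Rounded to 4 decimal places: P(Data center power outage) ≈ 0.4121.

0.4121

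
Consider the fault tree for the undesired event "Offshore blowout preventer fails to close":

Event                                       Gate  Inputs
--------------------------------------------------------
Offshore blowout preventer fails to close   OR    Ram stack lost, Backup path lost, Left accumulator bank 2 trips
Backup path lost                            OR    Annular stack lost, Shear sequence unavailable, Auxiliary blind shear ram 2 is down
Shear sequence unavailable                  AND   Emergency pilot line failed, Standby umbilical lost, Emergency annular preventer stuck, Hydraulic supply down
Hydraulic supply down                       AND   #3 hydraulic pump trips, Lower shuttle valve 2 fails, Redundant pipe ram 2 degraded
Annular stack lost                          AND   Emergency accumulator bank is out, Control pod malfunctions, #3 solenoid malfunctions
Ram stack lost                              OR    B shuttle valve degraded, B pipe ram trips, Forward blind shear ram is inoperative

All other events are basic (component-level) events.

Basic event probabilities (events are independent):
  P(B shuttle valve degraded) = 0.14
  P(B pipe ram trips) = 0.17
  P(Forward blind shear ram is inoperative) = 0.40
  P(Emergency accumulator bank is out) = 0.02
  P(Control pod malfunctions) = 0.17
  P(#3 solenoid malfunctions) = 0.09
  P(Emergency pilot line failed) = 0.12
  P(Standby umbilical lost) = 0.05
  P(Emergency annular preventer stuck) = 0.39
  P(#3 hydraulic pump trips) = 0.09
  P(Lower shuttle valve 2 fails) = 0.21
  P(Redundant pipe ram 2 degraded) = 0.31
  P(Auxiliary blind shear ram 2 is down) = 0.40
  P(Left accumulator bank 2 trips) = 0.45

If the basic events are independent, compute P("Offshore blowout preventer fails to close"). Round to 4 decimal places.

P(Ram stack lost) [OR] = 1 − (1−0.14) × (1−0.17) × (1−0.40) = 0.571720
P(Annular stack lost) [AND] = 0.02 × 0.17 × 0.09 = 0.000306
P(Hydraulic supply down) [AND] = 0.09 × 0.21 × 0.31 = 0.005859
P(Shear sequence unavailable) [AND] = 0.12 × 0.05 × 0.39 × 0.005859 = 0.000014
P(Backup path lost) [OR] = 1 − (1−0.000306) × (1−0.000014) × (1−0.40) = 0.400192
P(Offshore blowout preventer fails to close) [OR] = 1 − (1−0.571720) × (1−0.400192) × (1−0.45) = 0.858713
Rounded to 4 decimal places: P(Offshore blowout preventer fails to close) ≈ 0.8587.

0.8587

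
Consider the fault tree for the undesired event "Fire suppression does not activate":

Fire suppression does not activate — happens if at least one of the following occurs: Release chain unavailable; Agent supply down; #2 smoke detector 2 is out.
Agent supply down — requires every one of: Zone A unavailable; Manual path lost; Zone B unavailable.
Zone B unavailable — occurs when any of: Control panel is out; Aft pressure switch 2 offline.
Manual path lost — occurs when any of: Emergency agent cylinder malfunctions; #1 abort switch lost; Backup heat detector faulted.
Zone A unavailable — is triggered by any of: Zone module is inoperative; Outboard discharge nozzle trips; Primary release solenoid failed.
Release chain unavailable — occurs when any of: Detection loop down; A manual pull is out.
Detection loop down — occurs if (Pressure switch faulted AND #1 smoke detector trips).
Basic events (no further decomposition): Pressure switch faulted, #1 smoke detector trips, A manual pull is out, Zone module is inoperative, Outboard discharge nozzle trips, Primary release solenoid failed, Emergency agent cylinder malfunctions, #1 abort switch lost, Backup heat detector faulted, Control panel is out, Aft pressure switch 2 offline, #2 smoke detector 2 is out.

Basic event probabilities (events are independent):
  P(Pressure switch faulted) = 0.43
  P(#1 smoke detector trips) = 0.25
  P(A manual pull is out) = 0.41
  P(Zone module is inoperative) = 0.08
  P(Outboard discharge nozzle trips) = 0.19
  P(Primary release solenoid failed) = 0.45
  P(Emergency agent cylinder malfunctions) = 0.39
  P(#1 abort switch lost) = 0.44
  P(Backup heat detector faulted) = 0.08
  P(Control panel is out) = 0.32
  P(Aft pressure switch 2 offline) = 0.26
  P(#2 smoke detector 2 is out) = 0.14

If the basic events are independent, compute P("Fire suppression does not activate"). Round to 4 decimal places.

0.6382

P(Detection loop down) [AND] = 0.43 × 0.25 = 0.107500
P(Release chain unavailable) [OR] = 1 − (1−0.107500) × (1−0.41) = 0.473425
P(Zone A unavailable) [OR] = 1 − (1−0.08) × (1−0.19) × (1−0.45) = 0.590140
P(Manual path lost) [OR] = 1 − (1−0.39) × (1−0.44) × (1−0.08) = 0.685728
P(Zone B unavailable) [OR] = 1 − (1−0.32) × (1−0.26) = 0.496800
P(Agent supply down) [AND] = 0.590140 × 0.685728 × 0.496800 = 0.201043
P(Fire suppression does not activate) [OR] = 1 − (1−0.473425) × (1−0.201043) × (1−0.14) = 0.638189
Rounded to 4 decimal places: P(Fire suppression does not activate) ≈ 0.6382.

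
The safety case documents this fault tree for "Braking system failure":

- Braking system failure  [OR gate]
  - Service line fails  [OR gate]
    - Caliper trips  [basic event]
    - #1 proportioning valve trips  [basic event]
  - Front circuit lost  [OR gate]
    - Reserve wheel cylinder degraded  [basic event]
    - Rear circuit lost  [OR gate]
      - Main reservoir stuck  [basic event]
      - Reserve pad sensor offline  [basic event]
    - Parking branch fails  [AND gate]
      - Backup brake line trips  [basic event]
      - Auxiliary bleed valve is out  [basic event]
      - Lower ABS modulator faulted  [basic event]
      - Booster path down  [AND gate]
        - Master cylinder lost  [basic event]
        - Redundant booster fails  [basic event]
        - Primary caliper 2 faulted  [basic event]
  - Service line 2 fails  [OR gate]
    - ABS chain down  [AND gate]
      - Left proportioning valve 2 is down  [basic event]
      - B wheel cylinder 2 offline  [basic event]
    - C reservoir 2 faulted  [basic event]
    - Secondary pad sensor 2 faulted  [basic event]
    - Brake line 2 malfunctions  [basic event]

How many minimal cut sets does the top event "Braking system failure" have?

10

Service line fails [OR]: union of children's cut sets → 2 cut set(s).
Rear circuit lost [OR]: union of children's cut sets → 2 cut set(s).
Booster path down [AND]: one cut set from each child combined → 1 × 1 × 1 = 1 cut set(s).
Parking branch fails [AND]: one cut set from each child combined → 1 × 1 × 1 × 1 = 1 cut set(s).
Front circuit lost [OR]: union of children's cut sets → 4 cut set(s).
ABS chain down [AND]: one cut set from each child combined → 1 × 1 = 1 cut set(s).
Service line 2 fails [OR]: union of children's cut sets → 4 cut set(s).
Braking system failure [OR]: union of children's cut sets → 10 cut set(s).
Minimal cut sets: {Caliper trips}; {#1 proportioning valve trips}; {Reserve wheel cylinder degraded}; {Main reservoir stuck}; {Reserve pad sensor offline}; {Auxiliary bleed valve is out, Backup brake line trips, Lower ABS modulator faulted, Master cylinder lost, Primary caliper 2 faulted, Redundant booster fails}; {B wheel cylinder 2 offline, Left proportioning valve 2 is down}; {C reservoir 2 faulted}; {Secondary pad sensor 2 faulted}; {Brake line 2 malfunctions}.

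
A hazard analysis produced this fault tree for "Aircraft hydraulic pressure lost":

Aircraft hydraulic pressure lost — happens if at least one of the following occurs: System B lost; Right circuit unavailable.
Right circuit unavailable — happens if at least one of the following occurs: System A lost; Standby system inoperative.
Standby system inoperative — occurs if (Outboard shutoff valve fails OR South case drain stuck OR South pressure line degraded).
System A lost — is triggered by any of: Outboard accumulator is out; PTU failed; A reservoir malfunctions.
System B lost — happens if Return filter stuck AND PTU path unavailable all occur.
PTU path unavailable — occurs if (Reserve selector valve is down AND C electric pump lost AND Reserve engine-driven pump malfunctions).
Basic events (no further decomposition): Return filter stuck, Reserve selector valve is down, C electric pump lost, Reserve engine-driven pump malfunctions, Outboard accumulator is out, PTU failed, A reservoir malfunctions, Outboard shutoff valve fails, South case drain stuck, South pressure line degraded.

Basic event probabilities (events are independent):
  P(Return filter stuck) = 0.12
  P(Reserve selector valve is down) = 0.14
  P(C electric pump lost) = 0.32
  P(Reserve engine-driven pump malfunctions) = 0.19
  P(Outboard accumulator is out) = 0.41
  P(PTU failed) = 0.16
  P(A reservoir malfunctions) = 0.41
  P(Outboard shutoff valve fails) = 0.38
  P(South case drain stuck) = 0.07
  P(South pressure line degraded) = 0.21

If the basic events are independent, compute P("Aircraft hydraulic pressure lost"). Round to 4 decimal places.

0.8669

P(PTU path unavailable) [AND] = 0.14 × 0.32 × 0.19 = 0.008512
P(System B lost) [AND] = 0.12 × 0.008512 = 0.001021
P(System A lost) [OR] = 1 − (1−0.41) × (1−0.16) × (1−0.41) = 0.707596
P(Standby system inoperative) [OR] = 1 − (1−0.38) × (1−0.07) × (1−0.21) = 0.544486
P(Right circuit unavailable) [OR] = 1 − (1−0.707596) × (1−0.544486) = 0.866806
P(Aircraft hydraulic pressure lost) [OR] = 1 − (1−0.001021) × (1−0.866806) = 0.866942
Rounded to 4 decimal places: P(Aircraft hydraulic pressure lost) ≈ 0.8669.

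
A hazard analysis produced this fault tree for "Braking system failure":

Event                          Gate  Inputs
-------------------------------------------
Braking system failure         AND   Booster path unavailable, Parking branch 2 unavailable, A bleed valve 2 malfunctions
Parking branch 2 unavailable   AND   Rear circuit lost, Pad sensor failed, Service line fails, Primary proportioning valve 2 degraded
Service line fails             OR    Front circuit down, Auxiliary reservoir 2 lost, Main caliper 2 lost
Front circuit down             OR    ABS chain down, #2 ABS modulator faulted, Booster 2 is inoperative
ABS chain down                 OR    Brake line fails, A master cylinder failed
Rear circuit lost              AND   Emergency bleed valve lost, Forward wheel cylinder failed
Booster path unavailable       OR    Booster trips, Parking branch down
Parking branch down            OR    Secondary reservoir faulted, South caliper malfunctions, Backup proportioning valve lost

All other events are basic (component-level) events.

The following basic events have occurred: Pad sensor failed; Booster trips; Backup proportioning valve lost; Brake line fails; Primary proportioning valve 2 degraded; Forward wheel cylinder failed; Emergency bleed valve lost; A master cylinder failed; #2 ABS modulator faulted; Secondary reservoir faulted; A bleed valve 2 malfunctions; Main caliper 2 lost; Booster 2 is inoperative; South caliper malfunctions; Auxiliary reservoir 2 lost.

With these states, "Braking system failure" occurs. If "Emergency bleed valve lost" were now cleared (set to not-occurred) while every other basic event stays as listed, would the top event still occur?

No

Counterfactual: set "Emergency bleed valve lost" to not occurred.
Parking branch down [OR]: Secondary reservoir faulted=occurs, South caliper malfunctions=occurs, Backup proportioning valve lost=occurs → at least one input occurs → occurs.
Booster path unavailable [OR]: Booster trips=occurs, Parking branch down=occurs → at least one input occurs → occurs.
Rear circuit lost [AND]: Emergency bleed valve lost=not, Forward wheel cylinder failed=occurs → not all inputs occur → does not occur.
ABS chain down [OR]: Brake line fails=occurs, A master cylinder failed=occurs → at least one input occurs → occurs.
Front circuit down [OR]: ABS chain down=occurs, #2 ABS modulator faulted=occurs, Booster 2 is inoperative=occurs → at least one input occurs → occurs.
Service line fails [OR]: Front circuit down=occurs, Auxiliary reservoir 2 lost=occurs, Main caliper 2 lost=occurs → at least one input occurs → occurs.
Parking branch 2 unavailable [AND]: Rear circuit lost=not, Pad sensor failed=occurs, Service line fails=occurs, Primary proportioning valve 2 degraded=occurs → not all inputs occur → does not occur.
Braking system failure [AND]: Booster path unavailable=occurs, Parking branch 2 unavailable=not, A bleed valve 2 malfunctions=occurs → not all inputs occur → does not occur.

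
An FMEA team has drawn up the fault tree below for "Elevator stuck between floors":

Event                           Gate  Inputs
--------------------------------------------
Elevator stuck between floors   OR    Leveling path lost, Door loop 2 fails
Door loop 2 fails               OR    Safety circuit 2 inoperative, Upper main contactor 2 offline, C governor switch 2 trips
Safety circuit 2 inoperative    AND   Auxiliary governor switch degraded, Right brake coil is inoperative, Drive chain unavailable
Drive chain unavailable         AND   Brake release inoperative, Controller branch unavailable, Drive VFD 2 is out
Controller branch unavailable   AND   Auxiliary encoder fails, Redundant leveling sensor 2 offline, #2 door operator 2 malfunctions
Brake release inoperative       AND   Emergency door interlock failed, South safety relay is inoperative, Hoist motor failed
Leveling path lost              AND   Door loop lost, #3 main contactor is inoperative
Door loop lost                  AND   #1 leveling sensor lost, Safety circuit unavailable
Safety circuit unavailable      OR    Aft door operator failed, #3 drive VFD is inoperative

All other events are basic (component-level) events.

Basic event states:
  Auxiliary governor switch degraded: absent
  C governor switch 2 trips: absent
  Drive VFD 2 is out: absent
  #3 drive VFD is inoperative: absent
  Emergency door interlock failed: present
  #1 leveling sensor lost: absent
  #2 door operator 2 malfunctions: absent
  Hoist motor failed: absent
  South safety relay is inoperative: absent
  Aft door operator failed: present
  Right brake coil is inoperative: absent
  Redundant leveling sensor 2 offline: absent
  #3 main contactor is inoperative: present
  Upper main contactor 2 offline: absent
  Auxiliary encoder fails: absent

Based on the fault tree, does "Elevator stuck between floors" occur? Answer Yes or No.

No

Safety circuit unavailable [OR]: Aft door operator failed=occurs, #3 drive VFD is inoperative=not → at least one input occurs → occurs.
Door loop lost [AND]: #1 leveling sensor lost=not, Safety circuit unavailable=occurs → not all inputs occur → does not occur.
Leveling path lost [AND]: Door loop lost=not, #3 main contactor is inoperative=occurs → not all inputs occur → does not occur.
Brake release inoperative [AND]: Emergency door interlock failed=occurs, South safety relay is inoperative=not, Hoist motor failed=not → not all inputs occur → does not occur.
Controller branch unavailable [AND]: Auxiliary encoder fails=not, Redundant leveling sensor 2 offline=not, #2 door operator 2 malfunctions=not → not all inputs occur → does not occur.
Drive chain unavailable [AND]: Brake release inoperative=not, Controller branch unavailable=not, Drive VFD 2 is out=not → not all inputs occur → does not occur.
Safety circuit 2 inoperative [AND]: Auxiliary governor switch degraded=not, Right brake coil is inoperative=not, Drive chain unavailable=not → not all inputs occur → does not occur.
Door loop 2 fails [OR]: Safety circuit 2 inoperative=not, Upper main contactor 2 offline=not, C governor switch 2 trips=not → no input occurs → does not occur.
Elevator stuck between floors [OR]: Leveling path lost=not, Door loop 2 fails=not → no input occurs → does not occur.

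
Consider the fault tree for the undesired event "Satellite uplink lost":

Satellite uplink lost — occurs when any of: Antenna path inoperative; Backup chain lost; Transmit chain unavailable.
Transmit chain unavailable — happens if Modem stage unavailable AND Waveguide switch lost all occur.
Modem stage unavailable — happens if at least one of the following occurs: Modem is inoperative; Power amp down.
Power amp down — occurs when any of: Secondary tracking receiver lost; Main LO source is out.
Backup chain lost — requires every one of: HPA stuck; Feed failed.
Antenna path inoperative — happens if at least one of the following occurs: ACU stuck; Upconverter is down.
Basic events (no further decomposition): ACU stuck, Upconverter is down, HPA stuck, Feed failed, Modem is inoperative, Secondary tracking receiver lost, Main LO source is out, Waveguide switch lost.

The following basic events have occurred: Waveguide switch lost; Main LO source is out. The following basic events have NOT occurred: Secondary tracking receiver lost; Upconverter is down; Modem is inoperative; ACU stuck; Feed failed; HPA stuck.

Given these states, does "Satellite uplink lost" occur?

Antenna path inoperative [OR]: ACU stuck=not, Upconverter is down=not → no input occurs → does not occur.
Backup chain lost [AND]: HPA stuck=not, Feed failed=not → not all inputs occur → does not occur.
Power amp down [OR]: Secondary tracking receiver lost=not, Main LO source is out=occurs → at least one input occurs → occurs.
Modem stage unavailable [OR]: Modem is inoperative=not, Power amp down=occurs → at least one input occurs → occurs.
Transmit chain unavailable [AND]: Modem stage unavailable=occurs, Waveguide switch lost=occurs → all inputs occur → occurs.
Satellite uplink lost [OR]: Antenna path inoperative=not, Backup chain lost=not, Transmit chain unavailable=occurs → at least one input occurs → occurs.

Yes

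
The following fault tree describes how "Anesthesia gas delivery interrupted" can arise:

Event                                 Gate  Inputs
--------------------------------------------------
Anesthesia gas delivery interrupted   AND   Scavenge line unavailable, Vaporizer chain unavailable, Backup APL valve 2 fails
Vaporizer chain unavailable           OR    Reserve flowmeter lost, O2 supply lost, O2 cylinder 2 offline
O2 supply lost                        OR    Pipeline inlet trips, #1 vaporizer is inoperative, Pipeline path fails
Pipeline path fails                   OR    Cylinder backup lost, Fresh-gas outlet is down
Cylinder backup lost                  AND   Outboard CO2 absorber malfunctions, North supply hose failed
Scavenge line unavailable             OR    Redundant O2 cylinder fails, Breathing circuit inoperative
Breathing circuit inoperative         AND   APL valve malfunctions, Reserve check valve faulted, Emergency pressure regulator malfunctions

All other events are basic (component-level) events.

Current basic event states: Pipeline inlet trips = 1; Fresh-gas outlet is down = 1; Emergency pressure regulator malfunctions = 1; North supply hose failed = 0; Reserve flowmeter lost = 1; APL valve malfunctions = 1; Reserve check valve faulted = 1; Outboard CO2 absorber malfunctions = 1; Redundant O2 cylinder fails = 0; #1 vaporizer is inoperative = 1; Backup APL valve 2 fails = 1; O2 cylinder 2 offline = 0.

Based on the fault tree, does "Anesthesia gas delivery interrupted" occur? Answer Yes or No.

Breathing circuit inoperative [AND]: APL valve malfunctions=occurs, Reserve check valve faulted=occurs, Emergency pressure regulator malfunctions=occurs → all inputs occur → occurs.
Scavenge line unavailable [OR]: Redundant O2 cylinder fails=not, Breathing circuit inoperative=occurs → at least one input occurs → occurs.
Cylinder backup lost [AND]: Outboard CO2 absorber malfunctions=occurs, North supply hose failed=not → not all inputs occur → does not occur.
Pipeline path fails [OR]: Cylinder backup lost=not, Fresh-gas outlet is down=occurs → at least one input occurs → occurs.
O2 supply lost [OR]: Pipeline inlet trips=occurs, #1 vaporizer is inoperative=occurs, Pipeline path fails=occurs → at least one input occurs → occurs.
Vaporizer chain unavailable [OR]: Reserve flowmeter lost=occurs, O2 supply lost=occurs, O2 cylinder 2 offline=not → at least one input occurs → occurs.
Anesthesia gas delivery interrupted [AND]: Scavenge line unavailable=occurs, Vaporizer chain unavailable=occurs, Backup APL valve 2 fails=occurs → all inputs occur → occurs.

Yes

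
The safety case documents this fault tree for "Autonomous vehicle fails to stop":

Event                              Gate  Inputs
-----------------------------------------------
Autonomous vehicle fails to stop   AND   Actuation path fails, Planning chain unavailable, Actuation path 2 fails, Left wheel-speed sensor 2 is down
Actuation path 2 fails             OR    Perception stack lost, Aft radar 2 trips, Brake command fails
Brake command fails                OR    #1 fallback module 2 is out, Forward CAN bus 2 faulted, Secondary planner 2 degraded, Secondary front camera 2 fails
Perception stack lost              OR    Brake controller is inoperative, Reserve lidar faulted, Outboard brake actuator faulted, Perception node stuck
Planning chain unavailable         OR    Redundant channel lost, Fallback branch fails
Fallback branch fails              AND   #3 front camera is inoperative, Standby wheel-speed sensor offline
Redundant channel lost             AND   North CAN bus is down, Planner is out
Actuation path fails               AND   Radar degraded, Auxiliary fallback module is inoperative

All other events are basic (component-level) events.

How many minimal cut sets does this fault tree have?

18

Actuation path fails [AND]: one cut set from each child combined → 1 × 1 = 1 cut set(s).
Redundant channel lost [AND]: one cut set from each child combined → 1 × 1 = 1 cut set(s).
Fallback branch fails [AND]: one cut set from each child combined → 1 × 1 = 1 cut set(s).
Planning chain unavailable [OR]: union of children's cut sets → 2 cut set(s).
Perception stack lost [OR]: union of children's cut sets → 4 cut set(s).
Brake command fails [OR]: union of children's cut sets → 4 cut set(s).
Actuation path 2 fails [OR]: union of children's cut sets → 9 cut set(s).
Autonomous vehicle fails to stop [AND]: one cut set from each child combined → 1 × 2 × 9 × 1 = 18 cut set(s).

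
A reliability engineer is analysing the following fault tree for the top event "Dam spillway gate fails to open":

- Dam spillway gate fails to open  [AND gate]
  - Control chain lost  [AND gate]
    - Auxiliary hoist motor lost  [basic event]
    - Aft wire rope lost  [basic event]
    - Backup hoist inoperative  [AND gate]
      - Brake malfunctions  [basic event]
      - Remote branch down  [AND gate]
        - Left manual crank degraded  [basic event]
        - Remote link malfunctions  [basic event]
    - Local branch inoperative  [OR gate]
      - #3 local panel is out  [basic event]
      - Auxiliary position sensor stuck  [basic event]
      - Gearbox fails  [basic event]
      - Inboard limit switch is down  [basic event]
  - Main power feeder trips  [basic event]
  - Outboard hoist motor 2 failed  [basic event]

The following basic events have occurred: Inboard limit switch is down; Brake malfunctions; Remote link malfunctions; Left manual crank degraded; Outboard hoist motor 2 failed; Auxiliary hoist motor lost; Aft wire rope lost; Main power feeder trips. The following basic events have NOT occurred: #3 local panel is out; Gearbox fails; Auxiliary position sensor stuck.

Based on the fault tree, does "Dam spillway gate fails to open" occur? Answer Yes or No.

Yes

Remote branch down [AND]: Left manual crank degraded=occurs, Remote link malfunctions=occurs → all inputs occur → occurs.
Backup hoist inoperative [AND]: Brake malfunctions=occurs, Remote branch down=occurs → all inputs occur → occurs.
Local branch inoperative [OR]: #3 local panel is out=not, Auxiliary position sensor stuck=not, Gearbox fails=not, Inboard limit switch is down=occurs → at least one input occurs → occurs.
Control chain lost [AND]: Auxiliary hoist motor lost=occurs, Aft wire rope lost=occurs, Backup hoist inoperative=occurs, Local branch inoperative=occurs → all inputs occur → occurs.
Dam spillway gate fails to open [AND]: Control chain lost=occurs, Main power feeder trips=occurs, Outboard hoist motor 2 failed=occurs → all inputs occur → occurs.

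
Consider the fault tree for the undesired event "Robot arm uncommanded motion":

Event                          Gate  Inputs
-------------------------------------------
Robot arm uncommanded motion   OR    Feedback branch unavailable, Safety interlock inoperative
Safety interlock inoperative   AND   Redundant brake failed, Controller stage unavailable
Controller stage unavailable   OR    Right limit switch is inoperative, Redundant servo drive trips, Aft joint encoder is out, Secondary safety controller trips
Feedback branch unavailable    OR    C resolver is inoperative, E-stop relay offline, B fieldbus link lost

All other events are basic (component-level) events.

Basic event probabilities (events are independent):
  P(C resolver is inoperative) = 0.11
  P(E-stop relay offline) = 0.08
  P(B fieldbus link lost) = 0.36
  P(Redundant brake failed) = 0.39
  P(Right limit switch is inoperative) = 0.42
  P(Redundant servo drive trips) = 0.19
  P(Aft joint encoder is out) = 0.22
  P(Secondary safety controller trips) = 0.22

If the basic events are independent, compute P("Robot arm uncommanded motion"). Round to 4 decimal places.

0.6219

P(Feedback branch unavailable) [OR] = 1 − (1−0.11) × (1−0.08) × (1−0.36) = 0.475968
P(Controller stage unavailable) [OR] = 1 − (1−0.42) × (1−0.19) × (1−0.22) × (1−0.22) = 0.714174
P(Safety interlock inoperative) [AND] = 0.39 × 0.714174 = 0.278528
P(Robot arm uncommanded motion) [OR] = 1 − (1−0.475968) × (1−0.278528) = 0.621926
Rounded to 4 decimal places: P(Robot arm uncommanded motion) ≈ 0.6219.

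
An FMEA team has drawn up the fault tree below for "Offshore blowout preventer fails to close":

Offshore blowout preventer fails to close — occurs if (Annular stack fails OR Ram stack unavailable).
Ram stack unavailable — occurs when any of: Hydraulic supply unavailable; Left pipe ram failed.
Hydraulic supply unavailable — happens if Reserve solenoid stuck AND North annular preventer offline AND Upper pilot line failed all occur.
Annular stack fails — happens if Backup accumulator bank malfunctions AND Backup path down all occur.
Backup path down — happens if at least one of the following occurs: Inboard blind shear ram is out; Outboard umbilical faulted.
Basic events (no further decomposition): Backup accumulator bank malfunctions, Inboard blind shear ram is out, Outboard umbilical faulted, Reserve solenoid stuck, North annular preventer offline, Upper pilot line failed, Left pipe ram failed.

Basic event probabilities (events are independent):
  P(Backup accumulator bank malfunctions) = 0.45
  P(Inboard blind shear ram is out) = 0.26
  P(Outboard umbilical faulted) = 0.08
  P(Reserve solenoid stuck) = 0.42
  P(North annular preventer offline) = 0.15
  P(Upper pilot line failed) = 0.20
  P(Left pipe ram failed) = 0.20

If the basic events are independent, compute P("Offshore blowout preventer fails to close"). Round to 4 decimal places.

P(Backup path down) [OR] = 1 − (1−0.26) × (1−0.08) = 0.319200
P(Annular stack fails) [AND] = 0.45 × 0.319200 = 0.143640
P(Hydraulic supply unavailable) [AND] = 0.42 × 0.15 × 0.20 = 0.012600
P(Ram stack unavailable) [OR] = 1 − (1−0.012600) × (1−0.20) = 0.210080
P(Offshore blowout preventer fails to close) [OR] = 1 − (1−0.143640) × (1−0.210080) = 0.323544
Rounded to 4 decimal places: P(Offshore blowout preventer fails to close) ≈ 0.3235.

0.3235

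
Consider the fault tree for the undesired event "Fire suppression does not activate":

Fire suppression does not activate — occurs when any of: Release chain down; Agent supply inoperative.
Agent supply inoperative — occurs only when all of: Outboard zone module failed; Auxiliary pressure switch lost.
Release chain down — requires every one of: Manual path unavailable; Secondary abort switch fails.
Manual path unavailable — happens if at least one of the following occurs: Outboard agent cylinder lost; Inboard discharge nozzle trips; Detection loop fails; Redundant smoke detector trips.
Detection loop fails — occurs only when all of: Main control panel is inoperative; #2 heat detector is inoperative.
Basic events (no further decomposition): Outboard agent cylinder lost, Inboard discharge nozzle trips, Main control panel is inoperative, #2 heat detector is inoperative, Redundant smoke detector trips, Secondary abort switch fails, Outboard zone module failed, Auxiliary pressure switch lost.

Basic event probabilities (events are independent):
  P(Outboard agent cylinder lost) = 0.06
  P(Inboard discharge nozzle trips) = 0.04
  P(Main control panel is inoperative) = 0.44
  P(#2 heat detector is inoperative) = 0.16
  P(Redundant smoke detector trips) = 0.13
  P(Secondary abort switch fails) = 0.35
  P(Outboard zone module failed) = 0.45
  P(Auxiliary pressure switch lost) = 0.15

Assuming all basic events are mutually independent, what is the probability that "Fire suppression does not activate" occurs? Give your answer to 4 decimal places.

P(Detection loop fails) [AND] = 0.44 × 0.16 = 0.070400
P(Manual path unavailable) [OR] = 1 − (1−0.06) × (1−0.04) × (1−0.070400) × (1−0.13) = 0.270182
P(Release chain down) [AND] = 0.270182 × 0.35 = 0.094564
P(Agent supply inoperative) [AND] = 0.45 × 0.15 = 0.067500
P(Fire suppression does not activate) [OR] = 1 − (1−0.094564) × (1−0.067500) = 0.155681
Rounded to 4 decimal places: P(Fire suppression does not activate) ≈ 0.1557.

0.1557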